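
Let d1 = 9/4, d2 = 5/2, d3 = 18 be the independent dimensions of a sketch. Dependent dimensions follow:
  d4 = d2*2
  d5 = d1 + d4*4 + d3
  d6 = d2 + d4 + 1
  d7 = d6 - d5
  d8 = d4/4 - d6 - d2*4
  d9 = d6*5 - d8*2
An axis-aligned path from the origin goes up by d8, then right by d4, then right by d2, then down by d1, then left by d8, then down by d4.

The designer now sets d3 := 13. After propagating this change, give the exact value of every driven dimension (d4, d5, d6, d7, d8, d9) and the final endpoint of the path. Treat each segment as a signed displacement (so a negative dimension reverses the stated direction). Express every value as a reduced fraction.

d4 = 5
d5 = 141/4
d6 = 17/2
d7 = -107/4
d8 = -69/4
d9 = 77
endpoint = (99/4, -49/2)

Apply edit: d3 := 13
  d4 = d2*2 = 5
  d5 = d1 + d4*4 + d3 = 141/4
  d6 = d2 + d4 + 1 = 17/2
  d7 = d6 - d5 = -107/4
  d8 = d4/4 - d6 - d2*4 = -69/4
  d9 = d6*5 - d8*2 = 77
Walk from origin (0, 0):
  seg 1: up by d8 = -69/4 → (0, -69/4)
  seg 2: right by d4 = 5 → (5, -69/4)
  seg 3: right by d2 = 5/2 → (15/2, -69/4)
  seg 4: down by d1 = 9/4 → (15/2, -39/2)
  seg 5: left by d8 = -69/4 → (99/4, -39/2)
  seg 6: down by d4 = 5 → (99/4, -49/2)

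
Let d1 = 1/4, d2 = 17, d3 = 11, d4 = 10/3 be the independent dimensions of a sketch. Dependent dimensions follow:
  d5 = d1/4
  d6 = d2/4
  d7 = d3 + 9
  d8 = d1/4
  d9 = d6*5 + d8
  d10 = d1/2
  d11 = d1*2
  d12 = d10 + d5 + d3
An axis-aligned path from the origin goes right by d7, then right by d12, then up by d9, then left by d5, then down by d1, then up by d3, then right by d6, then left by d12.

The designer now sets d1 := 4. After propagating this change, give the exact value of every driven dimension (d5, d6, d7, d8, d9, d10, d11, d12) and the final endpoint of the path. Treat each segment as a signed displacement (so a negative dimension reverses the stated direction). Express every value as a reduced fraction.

d5 = 1
d6 = 17/4
d7 = 20
d8 = 1
d9 = 89/4
d10 = 2
d11 = 8
d12 = 14
endpoint = (93/4, 117/4)

Apply edit: d1 := 4
  d5 = d1/4 = 1
  d6 = d2/4 = 17/4
  d7 = d3 + 9 = 20
  d8 = d1/4 = 1
  d9 = d6*5 + d8 = 89/4
  d10 = d1/2 = 2
  d11 = d1*2 = 8
  d12 = d10 + d5 + d3 = 14
Walk from origin (0, 0):
  seg 1: right by d7 = 20 → (20, 0)
  seg 2: right by d12 = 14 → (34, 0)
  seg 3: up by d9 = 89/4 → (34, 89/4)
  seg 4: left by d5 = 1 → (33, 89/4)
  seg 5: down by d1 = 4 → (33, 73/4)
  seg 6: up by d3 = 11 → (33, 117/4)
  seg 7: right by d6 = 17/4 → (149/4, 117/4)
  seg 8: left by d12 = 14 → (93/4, 117/4)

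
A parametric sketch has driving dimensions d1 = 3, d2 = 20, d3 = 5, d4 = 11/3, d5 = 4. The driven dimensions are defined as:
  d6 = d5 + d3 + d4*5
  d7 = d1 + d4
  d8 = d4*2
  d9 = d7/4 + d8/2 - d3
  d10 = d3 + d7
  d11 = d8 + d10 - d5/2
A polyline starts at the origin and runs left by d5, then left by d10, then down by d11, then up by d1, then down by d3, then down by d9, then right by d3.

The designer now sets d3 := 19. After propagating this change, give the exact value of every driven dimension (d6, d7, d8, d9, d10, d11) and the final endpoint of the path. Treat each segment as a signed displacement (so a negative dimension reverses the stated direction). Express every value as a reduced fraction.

d6 = 124/3
d7 = 20/3
d8 = 22/3
d9 = -41/3
d10 = 77/3
d11 = 31
endpoint = (-32/3, -100/3)

Apply edit: d3 := 19
  d6 = d5 + d3 + d4*5 = 124/3
  d7 = d1 + d4 = 20/3
  d8 = d4*2 = 22/3
  d9 = d7/4 + d8/2 - d3 = -41/3
  d10 = d3 + d7 = 77/3
  d11 = d8 + d10 - d5/2 = 31
Walk from origin (0, 0):
  seg 1: left by d5 = 4 → (-4, 0)
  seg 2: left by d10 = 77/3 → (-89/3, 0)
  seg 3: down by d11 = 31 → (-89/3, -31)
  seg 4: up by d1 = 3 → (-89/3, -28)
  seg 5: down by d3 = 19 → (-89/3, -47)
  seg 6: down by d9 = -41/3 → (-89/3, -100/3)
  seg 7: right by d3 = 19 → (-32/3, -100/3)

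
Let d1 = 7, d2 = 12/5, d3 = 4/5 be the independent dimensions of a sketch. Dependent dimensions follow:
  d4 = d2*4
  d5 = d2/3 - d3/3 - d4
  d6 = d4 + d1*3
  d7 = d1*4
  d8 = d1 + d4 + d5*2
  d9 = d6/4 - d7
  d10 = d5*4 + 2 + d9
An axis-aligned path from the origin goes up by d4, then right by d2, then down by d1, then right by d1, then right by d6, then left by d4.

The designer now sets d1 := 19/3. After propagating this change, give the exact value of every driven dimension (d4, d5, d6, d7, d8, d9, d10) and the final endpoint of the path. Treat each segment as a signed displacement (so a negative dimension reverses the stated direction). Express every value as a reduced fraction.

d4 = 48/5
d5 = -136/15
d6 = 143/5
d7 = 76/3
d8 = -11/5
d9 = -1091/60
d10 = -1049/20
endpoint = (416/15, 49/15)

Apply edit: d1 := 19/3
  d4 = d2*4 = 48/5
  d5 = d2/3 - d3/3 - d4 = -136/15
  d6 = d4 + d1*3 = 143/5
  d7 = d1*4 = 76/3
  d8 = d1 + d4 + d5*2 = -11/5
  d9 = d6/4 - d7 = -1091/60
  d10 = d5*4 + 2 + d9 = -1049/20
Walk from origin (0, 0):
  seg 1: up by d4 = 48/5 → (0, 48/5)
  seg 2: right by d2 = 12/5 → (12/5, 48/5)
  seg 3: down by d1 = 19/3 → (12/5, 49/15)
  seg 4: right by d1 = 19/3 → (131/15, 49/15)
  seg 5: right by d6 = 143/5 → (112/3, 49/15)
  seg 6: left by d4 = 48/5 → (416/15, 49/15)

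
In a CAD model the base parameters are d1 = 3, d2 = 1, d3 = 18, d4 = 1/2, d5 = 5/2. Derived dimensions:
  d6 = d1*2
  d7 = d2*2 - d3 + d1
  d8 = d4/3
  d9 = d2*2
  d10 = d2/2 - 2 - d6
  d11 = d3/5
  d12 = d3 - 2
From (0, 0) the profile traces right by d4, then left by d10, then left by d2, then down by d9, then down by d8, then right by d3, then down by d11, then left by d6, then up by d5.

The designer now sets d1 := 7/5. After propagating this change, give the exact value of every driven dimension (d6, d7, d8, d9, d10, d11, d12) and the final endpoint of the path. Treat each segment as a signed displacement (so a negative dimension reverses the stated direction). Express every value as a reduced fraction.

Apply edit: d1 := 7/5
  d6 = d1*2 = 14/5
  d7 = d2*2 - d3 + d1 = -73/5
  d8 = d4/3 = 1/6
  d9 = d2*2 = 2
  d10 = d2/2 - 2 - d6 = -43/10
  d11 = d3/5 = 18/5
  d12 = d3 - 2 = 16
Walk from origin (0, 0):
  seg 1: right by d4 = 1/2 → (1/2, 0)
  seg 2: left by d10 = -43/10 → (24/5, 0)
  seg 3: left by d2 = 1 → (19/5, 0)
  seg 4: down by d9 = 2 → (19/5, -2)
  seg 5: down by d8 = 1/6 → (19/5, -13/6)
  seg 6: right by d3 = 18 → (109/5, -13/6)
  seg 7: down by d11 = 18/5 → (109/5, -173/30)
  seg 8: left by d6 = 14/5 → (19, -173/30)
  seg 9: up by d5 = 5/2 → (19, -49/15)

d6 = 14/5
d7 = -73/5
d8 = 1/6
d9 = 2
d10 = -43/10
d11 = 18/5
d12 = 16
endpoint = (19, -49/15)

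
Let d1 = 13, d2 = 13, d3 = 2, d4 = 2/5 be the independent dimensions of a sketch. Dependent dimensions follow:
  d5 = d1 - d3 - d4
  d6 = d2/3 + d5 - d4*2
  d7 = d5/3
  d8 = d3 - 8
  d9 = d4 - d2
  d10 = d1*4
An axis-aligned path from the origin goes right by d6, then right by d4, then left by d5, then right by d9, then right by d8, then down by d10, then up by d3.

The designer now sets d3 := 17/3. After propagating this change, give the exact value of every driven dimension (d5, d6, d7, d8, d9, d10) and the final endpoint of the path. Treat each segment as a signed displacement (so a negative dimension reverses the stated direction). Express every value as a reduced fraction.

d5 = 104/15
d6 = 157/15
d7 = 104/45
d8 = -7/3
d9 = -63/5
d10 = 52
endpoint = (-11, -139/3)

Apply edit: d3 := 17/3
  d5 = d1 - d3 - d4 = 104/15
  d6 = d2/3 + d5 - d4*2 = 157/15
  d7 = d5/3 = 104/45
  d8 = d3 - 8 = -7/3
  d9 = d4 - d2 = -63/5
  d10 = d1*4 = 52
Walk from origin (0, 0):
  seg 1: right by d6 = 157/15 → (157/15, 0)
  seg 2: right by d4 = 2/5 → (163/15, 0)
  seg 3: left by d5 = 104/15 → (59/15, 0)
  seg 4: right by d9 = -63/5 → (-26/3, 0)
  seg 5: right by d8 = -7/3 → (-11, 0)
  seg 6: down by d10 = 52 → (-11, -52)
  seg 7: up by d3 = 17/3 → (-11, -139/3)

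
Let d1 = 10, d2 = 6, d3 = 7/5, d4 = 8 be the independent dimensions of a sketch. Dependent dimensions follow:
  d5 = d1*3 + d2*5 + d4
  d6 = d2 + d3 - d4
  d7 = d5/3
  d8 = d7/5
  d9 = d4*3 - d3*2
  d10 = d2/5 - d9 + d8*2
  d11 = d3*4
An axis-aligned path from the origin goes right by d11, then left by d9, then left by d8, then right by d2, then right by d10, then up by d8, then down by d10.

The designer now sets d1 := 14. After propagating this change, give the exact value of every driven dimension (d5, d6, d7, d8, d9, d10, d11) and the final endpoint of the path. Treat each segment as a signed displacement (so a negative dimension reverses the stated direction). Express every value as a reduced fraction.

Apply edit: d1 := 14
  d5 = d1*3 + d2*5 + d4 = 80
  d6 = d2 + d3 - d4 = -3/5
  d7 = d5/3 = 80/3
  d8 = d7/5 = 16/3
  d9 = d4*3 - d3*2 = 106/5
  d10 = d2/5 - d9 + d8*2 = -28/3
  d11 = d3*4 = 28/5
Walk from origin (0, 0):
  seg 1: right by d11 = 28/5 → (28/5, 0)
  seg 2: left by d9 = 106/5 → (-78/5, 0)
  seg 3: left by d8 = 16/3 → (-314/15, 0)
  seg 4: right by d2 = 6 → (-224/15, 0)
  seg 5: right by d10 = -28/3 → (-364/15, 0)
  seg 6: up by d8 = 16/3 → (-364/15, 16/3)
  seg 7: down by d10 = -28/3 → (-364/15, 44/3)

d5 = 80
d6 = -3/5
d7 = 80/3
d8 = 16/3
d9 = 106/5
d10 = -28/3
d11 = 28/5
endpoint = (-364/15, 44/3)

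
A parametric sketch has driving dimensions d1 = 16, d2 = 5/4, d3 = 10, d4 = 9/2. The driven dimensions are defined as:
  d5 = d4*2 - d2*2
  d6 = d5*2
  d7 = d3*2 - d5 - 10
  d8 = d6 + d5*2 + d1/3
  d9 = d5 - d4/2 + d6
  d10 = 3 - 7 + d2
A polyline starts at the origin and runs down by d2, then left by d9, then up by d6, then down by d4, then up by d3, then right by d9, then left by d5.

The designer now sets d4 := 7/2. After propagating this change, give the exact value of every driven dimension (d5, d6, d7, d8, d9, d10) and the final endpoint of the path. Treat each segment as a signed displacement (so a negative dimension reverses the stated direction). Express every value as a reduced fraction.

d5 = 9/2
d6 = 9
d7 = 11/2
d8 = 70/3
d9 = 47/4
d10 = -11/4
endpoint = (-9/2, 57/4)

Apply edit: d4 := 7/2
  d5 = d4*2 - d2*2 = 9/2
  d6 = d5*2 = 9
  d7 = d3*2 - d5 - 10 = 11/2
  d8 = d6 + d5*2 + d1/3 = 70/3
  d9 = d5 - d4/2 + d6 = 47/4
  d10 = 3 - 7 + d2 = -11/4
Walk from origin (0, 0):
  seg 1: down by d2 = 5/4 → (0, -5/4)
  seg 2: left by d9 = 47/4 → (-47/4, -5/4)
  seg 3: up by d6 = 9 → (-47/4, 31/4)
  seg 4: down by d4 = 7/2 → (-47/4, 17/4)
  seg 5: up by d3 = 10 → (-47/4, 57/4)
  seg 6: right by d9 = 47/4 → (0, 57/4)
  seg 7: left by d5 = 9/2 → (-9/2, 57/4)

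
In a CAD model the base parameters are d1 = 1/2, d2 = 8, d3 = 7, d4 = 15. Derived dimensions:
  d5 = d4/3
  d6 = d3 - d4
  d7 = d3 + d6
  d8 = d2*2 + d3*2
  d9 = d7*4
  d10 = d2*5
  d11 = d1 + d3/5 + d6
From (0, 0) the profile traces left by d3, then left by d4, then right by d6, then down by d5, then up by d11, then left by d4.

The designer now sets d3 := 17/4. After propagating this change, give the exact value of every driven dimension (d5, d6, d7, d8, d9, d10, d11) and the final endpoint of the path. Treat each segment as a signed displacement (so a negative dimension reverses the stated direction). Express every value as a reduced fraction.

Apply edit: d3 := 17/4
  d5 = d4/3 = 5
  d6 = d3 - d4 = -43/4
  d7 = d3 + d6 = -13/2
  d8 = d2*2 + d3*2 = 49/2
  d9 = d7*4 = -26
  d10 = d2*5 = 40
  d11 = d1 + d3/5 + d6 = -47/5
Walk from origin (0, 0):
  seg 1: left by d3 = 17/4 → (-17/4, 0)
  seg 2: left by d4 = 15 → (-77/4, 0)
  seg 3: right by d6 = -43/4 → (-30, 0)
  seg 4: down by d5 = 5 → (-30, -5)
  seg 5: up by d11 = -47/5 → (-30, -72/5)
  seg 6: left by d4 = 15 → (-45, -72/5)

d5 = 5
d6 = -43/4
d7 = -13/2
d8 = 49/2
d9 = -26
d10 = 40
d11 = -47/5
endpoint = (-45, -72/5)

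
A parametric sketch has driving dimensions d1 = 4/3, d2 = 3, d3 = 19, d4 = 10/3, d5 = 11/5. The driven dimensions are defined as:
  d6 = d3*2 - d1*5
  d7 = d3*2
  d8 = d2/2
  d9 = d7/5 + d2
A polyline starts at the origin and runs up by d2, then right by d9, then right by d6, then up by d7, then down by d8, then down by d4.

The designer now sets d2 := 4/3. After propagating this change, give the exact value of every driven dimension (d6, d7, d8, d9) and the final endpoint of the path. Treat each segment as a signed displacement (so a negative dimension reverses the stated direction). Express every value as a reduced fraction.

d6 = 94/3
d7 = 38
d8 = 2/3
d9 = 134/15
endpoint = (604/15, 106/3)

Apply edit: d2 := 4/3
  d6 = d3*2 - d1*5 = 94/3
  d7 = d3*2 = 38
  d8 = d2/2 = 2/3
  d9 = d7/5 + d2 = 134/15
Walk from origin (0, 0):
  seg 1: up by d2 = 4/3 → (0, 4/3)
  seg 2: right by d9 = 134/15 → (134/15, 4/3)
  seg 3: right by d6 = 94/3 → (604/15, 4/3)
  seg 4: up by d7 = 38 → (604/15, 118/3)
  seg 5: down by d8 = 2/3 → (604/15, 116/3)
  seg 6: down by d4 = 10/3 → (604/15, 106/3)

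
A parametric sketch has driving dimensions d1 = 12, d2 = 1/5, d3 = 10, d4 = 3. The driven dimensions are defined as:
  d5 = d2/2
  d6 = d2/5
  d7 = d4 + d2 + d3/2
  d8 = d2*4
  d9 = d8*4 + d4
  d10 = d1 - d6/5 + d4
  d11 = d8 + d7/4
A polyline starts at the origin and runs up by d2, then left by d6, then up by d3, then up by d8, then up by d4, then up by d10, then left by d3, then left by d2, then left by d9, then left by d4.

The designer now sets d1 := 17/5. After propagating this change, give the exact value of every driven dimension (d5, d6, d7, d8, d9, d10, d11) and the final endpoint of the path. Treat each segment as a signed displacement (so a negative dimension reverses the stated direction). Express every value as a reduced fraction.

d5 = 1/10
d6 = 1/25
d7 = 41/5
d8 = 4/5
d9 = 31/5
d10 = 799/125
d11 = 57/20
endpoint = (-486/25, 2549/125)

Apply edit: d1 := 17/5
  d5 = d2/2 = 1/10
  d6 = d2/5 = 1/25
  d7 = d4 + d2 + d3/2 = 41/5
  d8 = d2*4 = 4/5
  d9 = d8*4 + d4 = 31/5
  d10 = d1 - d6/5 + d4 = 799/125
  d11 = d8 + d7/4 = 57/20
Walk from origin (0, 0):
  seg 1: up by d2 = 1/5 → (0, 1/5)
  seg 2: left by d6 = 1/25 → (-1/25, 1/5)
  seg 3: up by d3 = 10 → (-1/25, 51/5)
  seg 4: up by d8 = 4/5 → (-1/25, 11)
  seg 5: up by d4 = 3 → (-1/25, 14)
  seg 6: up by d10 = 799/125 → (-1/25, 2549/125)
  seg 7: left by d3 = 10 → (-251/25, 2549/125)
  seg 8: left by d2 = 1/5 → (-256/25, 2549/125)
  seg 9: left by d9 = 31/5 → (-411/25, 2549/125)
  seg 10: left by d4 = 3 → (-486/25, 2549/125)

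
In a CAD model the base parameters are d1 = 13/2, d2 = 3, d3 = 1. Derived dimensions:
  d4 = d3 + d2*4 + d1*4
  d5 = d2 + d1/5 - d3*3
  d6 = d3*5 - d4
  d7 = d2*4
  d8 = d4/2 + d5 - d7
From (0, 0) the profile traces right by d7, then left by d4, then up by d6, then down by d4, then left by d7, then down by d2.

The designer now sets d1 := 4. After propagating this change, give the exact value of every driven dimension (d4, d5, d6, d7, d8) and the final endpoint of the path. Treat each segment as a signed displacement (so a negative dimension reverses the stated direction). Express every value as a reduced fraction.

Apply edit: d1 := 4
  d4 = d3 + d2*4 + d1*4 = 29
  d5 = d2 + d1/5 - d3*3 = 4/5
  d6 = d3*5 - d4 = -24
  d7 = d2*4 = 12
  d8 = d4/2 + d5 - d7 = 33/10
Walk from origin (0, 0):
  seg 1: right by d7 = 12 → (12, 0)
  seg 2: left by d4 = 29 → (-17, 0)
  seg 3: up by d6 = -24 → (-17, -24)
  seg 4: down by d4 = 29 → (-17, -53)
  seg 5: left by d7 = 12 → (-29, -53)
  seg 6: down by d2 = 3 → (-29, -56)

d4 = 29
d5 = 4/5
d6 = -24
d7 = 12
d8 = 33/10
endpoint = (-29, -56)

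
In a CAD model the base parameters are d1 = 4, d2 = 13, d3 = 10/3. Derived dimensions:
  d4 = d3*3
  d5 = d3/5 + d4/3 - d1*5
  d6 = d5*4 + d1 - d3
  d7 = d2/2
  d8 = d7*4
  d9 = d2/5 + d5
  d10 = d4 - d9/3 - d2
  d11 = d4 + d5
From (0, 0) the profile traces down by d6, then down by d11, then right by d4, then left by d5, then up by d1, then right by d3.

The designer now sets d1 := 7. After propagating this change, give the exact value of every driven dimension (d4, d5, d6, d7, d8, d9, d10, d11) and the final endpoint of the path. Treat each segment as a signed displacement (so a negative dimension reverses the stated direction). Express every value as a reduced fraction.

Apply edit: d1 := 7
  d4 = d3*3 = 10
  d5 = d3/5 + d4/3 - d1*5 = -31
  d6 = d5*4 + d1 - d3 = -361/3
  d7 = d2/2 = 13/2
  d8 = d7*4 = 26
  d9 = d2/5 + d5 = -142/5
  d10 = d4 - d9/3 - d2 = 97/15
  d11 = d4 + d5 = -21
Walk from origin (0, 0):
  seg 1: down by d6 = -361/3 → (0, 361/3)
  seg 2: down by d11 = -21 → (0, 424/3)
  seg 3: right by d4 = 10 → (10, 424/3)
  seg 4: left by d5 = -31 → (41, 424/3)
  seg 5: up by d1 = 7 → (41, 445/3)
  seg 6: right by d3 = 10/3 → (133/3, 445/3)

d4 = 10
d5 = -31
d6 = -361/3
d7 = 13/2
d8 = 26
d9 = -142/5
d10 = 97/15
d11 = -21
endpoint = (133/3, 445/3)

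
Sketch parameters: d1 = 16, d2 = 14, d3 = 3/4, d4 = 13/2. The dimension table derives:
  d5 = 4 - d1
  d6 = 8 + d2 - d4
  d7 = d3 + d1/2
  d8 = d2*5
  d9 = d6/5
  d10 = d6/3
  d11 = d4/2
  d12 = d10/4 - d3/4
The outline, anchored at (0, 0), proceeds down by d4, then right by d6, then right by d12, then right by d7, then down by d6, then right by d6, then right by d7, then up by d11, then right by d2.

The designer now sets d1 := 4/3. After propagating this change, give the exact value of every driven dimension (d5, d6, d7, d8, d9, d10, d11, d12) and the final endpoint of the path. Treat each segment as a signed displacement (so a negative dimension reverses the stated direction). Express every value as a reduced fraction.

Apply edit: d1 := 4/3
  d5 = 4 - d1 = 8/3
  d6 = 8 + d2 - d4 = 31/2
  d7 = d3 + d1/2 = 17/12
  d8 = d2*5 = 70
  d9 = d6/5 = 31/10
  d10 = d6/3 = 31/6
  d11 = d4/2 = 13/4
  d12 = d10/4 - d3/4 = 53/48
Walk from origin (0, 0):
  seg 1: down by d4 = 13/2 → (0, -13/2)
  seg 2: right by d6 = 31/2 → (31/2, -13/2)
  seg 3: right by d12 = 53/48 → (797/48, -13/2)
  seg 4: right by d7 = 17/12 → (865/48, -13/2)
  seg 5: down by d6 = 31/2 → (865/48, -22)
  seg 6: right by d6 = 31/2 → (1609/48, -22)
  seg 7: right by d7 = 17/12 → (559/16, -22)
  seg 8: up by d11 = 13/4 → (559/16, -75/4)
  seg 9: right by d2 = 14 → (783/16, -75/4)

d5 = 8/3
d6 = 31/2
d7 = 17/12
d8 = 70
d9 = 31/10
d10 = 31/6
d11 = 13/4
d12 = 53/48
endpoint = (783/16, -75/4)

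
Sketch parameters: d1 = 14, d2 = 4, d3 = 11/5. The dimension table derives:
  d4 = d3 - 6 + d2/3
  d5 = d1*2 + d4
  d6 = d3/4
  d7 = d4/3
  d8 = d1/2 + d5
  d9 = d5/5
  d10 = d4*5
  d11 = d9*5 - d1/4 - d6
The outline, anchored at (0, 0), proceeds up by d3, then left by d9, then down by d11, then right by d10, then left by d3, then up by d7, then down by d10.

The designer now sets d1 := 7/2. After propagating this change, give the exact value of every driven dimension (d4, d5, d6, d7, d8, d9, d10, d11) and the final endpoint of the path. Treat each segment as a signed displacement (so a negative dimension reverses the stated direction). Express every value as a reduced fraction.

d4 = -37/15
d5 = 68/15
d6 = 11/20
d7 = -37/45
d8 = 377/60
d9 = 68/75
d10 = -37/3
d11 = 373/120
endpoint = (-386/25, 3817/360)

Apply edit: d1 := 7/2
  d4 = d3 - 6 + d2/3 = -37/15
  d5 = d1*2 + d4 = 68/15
  d6 = d3/4 = 11/20
  d7 = d4/3 = -37/45
  d8 = d1/2 + d5 = 377/60
  d9 = d5/5 = 68/75
  d10 = d4*5 = -37/3
  d11 = d9*5 - d1/4 - d6 = 373/120
Walk from origin (0, 0):
  seg 1: up by d3 = 11/5 → (0, 11/5)
  seg 2: left by d9 = 68/75 → (-68/75, 11/5)
  seg 3: down by d11 = 373/120 → (-68/75, -109/120)
  seg 4: right by d10 = -37/3 → (-331/25, -109/120)
  seg 5: left by d3 = 11/5 → (-386/25, -109/120)
  seg 6: up by d7 = -37/45 → (-386/25, -623/360)
  seg 7: down by d10 = -37/3 → (-386/25, 3817/360)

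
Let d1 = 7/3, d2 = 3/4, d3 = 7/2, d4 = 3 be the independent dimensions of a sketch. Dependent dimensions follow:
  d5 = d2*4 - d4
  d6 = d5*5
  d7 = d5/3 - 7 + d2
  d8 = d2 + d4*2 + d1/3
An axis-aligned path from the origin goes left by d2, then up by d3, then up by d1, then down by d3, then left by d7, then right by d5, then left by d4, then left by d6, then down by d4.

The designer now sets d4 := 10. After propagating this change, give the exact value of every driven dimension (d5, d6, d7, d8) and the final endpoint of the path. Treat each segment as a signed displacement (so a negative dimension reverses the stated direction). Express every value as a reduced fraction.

d5 = -7
d6 = -35
d7 = -103/12
d8 = 775/36
endpoint = (155/6, -23/3)

Apply edit: d4 := 10
  d5 = d2*4 - d4 = -7
  d6 = d5*5 = -35
  d7 = d5/3 - 7 + d2 = -103/12
  d8 = d2 + d4*2 + d1/3 = 775/36
Walk from origin (0, 0):
  seg 1: left by d2 = 3/4 → (-3/4, 0)
  seg 2: up by d3 = 7/2 → (-3/4, 7/2)
  seg 3: up by d1 = 7/3 → (-3/4, 35/6)
  seg 4: down by d3 = 7/2 → (-3/4, 7/3)
  seg 5: left by d7 = -103/12 → (47/6, 7/3)
  seg 6: right by d5 = -7 → (5/6, 7/3)
  seg 7: left by d4 = 10 → (-55/6, 7/3)
  seg 8: left by d6 = -35 → (155/6, 7/3)
  seg 9: down by d4 = 10 → (155/6, -23/3)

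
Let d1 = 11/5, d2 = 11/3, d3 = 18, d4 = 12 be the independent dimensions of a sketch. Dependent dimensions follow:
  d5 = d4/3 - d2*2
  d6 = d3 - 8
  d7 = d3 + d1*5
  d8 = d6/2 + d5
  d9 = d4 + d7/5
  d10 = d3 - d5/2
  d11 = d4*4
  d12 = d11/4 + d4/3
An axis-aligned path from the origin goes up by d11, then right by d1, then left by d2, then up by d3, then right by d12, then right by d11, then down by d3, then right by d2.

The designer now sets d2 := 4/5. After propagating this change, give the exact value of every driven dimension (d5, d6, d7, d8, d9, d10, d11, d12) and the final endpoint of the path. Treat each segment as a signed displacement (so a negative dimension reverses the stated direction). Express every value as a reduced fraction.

Apply edit: d2 := 4/5
  d5 = d4/3 - d2*2 = 12/5
  d6 = d3 - 8 = 10
  d7 = d3 + d1*5 = 29
  d8 = d6/2 + d5 = 37/5
  d9 = d4 + d7/5 = 89/5
  d10 = d3 - d5/2 = 84/5
  d11 = d4*4 = 48
  d12 = d11/4 + d4/3 = 16
Walk from origin (0, 0):
  seg 1: up by d11 = 48 → (0, 48)
  seg 2: right by d1 = 11/5 → (11/5, 48)
  seg 3: left by d2 = 4/5 → (7/5, 48)
  seg 4: up by d3 = 18 → (7/5, 66)
  seg 5: right by d12 = 16 → (87/5, 66)
  seg 6: right by d11 = 48 → (327/5, 66)
  seg 7: down by d3 = 18 → (327/5, 48)
  seg 8: right by d2 = 4/5 → (331/5, 48)

d5 = 12/5
d6 = 10
d7 = 29
d8 = 37/5
d9 = 89/5
d10 = 84/5
d11 = 48
d12 = 16
endpoint = (331/5, 48)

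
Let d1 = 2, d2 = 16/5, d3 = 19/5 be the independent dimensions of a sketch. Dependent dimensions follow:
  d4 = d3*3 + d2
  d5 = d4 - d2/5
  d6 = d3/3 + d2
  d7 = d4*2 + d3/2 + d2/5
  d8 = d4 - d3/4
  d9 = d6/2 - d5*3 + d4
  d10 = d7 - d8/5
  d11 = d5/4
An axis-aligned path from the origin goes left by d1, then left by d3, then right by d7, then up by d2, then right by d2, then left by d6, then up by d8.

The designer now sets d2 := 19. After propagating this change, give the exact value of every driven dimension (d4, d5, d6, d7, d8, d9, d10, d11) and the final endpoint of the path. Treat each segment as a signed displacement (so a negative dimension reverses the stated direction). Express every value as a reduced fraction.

d4 = 152/5
d5 = 133/5
d6 = 304/15
d7 = 133/2
d8 = 589/20
d9 = -589/15
d10 = 6061/100
d11 = 133/20
endpoint = (1783/30, 969/20)

Apply edit: d2 := 19
  d4 = d3*3 + d2 = 152/5
  d5 = d4 - d2/5 = 133/5
  d6 = d3/3 + d2 = 304/15
  d7 = d4*2 + d3/2 + d2/5 = 133/2
  d8 = d4 - d3/4 = 589/20
  d9 = d6/2 - d5*3 + d4 = -589/15
  d10 = d7 - d8/5 = 6061/100
  d11 = d5/4 = 133/20
Walk from origin (0, 0):
  seg 1: left by d1 = 2 → (-2, 0)
  seg 2: left by d3 = 19/5 → (-29/5, 0)
  seg 3: right by d7 = 133/2 → (607/10, 0)
  seg 4: up by d2 = 19 → (607/10, 19)
  seg 5: right by d2 = 19 → (797/10, 19)
  seg 6: left by d6 = 304/15 → (1783/30, 19)
  seg 7: up by d8 = 589/20 → (1783/30, 969/20)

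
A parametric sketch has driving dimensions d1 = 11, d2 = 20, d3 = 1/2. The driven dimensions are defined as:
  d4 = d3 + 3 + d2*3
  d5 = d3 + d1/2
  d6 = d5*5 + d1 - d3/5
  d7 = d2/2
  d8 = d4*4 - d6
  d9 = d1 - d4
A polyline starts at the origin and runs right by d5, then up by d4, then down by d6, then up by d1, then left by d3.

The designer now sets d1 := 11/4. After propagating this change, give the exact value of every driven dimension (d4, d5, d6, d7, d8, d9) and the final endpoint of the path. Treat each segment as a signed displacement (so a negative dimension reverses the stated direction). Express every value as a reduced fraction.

Apply edit: d1 := 11/4
  d4 = d3 + 3 + d2*3 = 127/2
  d5 = d3 + d1/2 = 15/8
  d6 = d5*5 + d1 - d3/5 = 481/40
  d7 = d2/2 = 10
  d8 = d4*4 - d6 = 9679/40
  d9 = d1 - d4 = -243/4
Walk from origin (0, 0):
  seg 1: right by d5 = 15/8 → (15/8, 0)
  seg 2: up by d4 = 127/2 → (15/8, 127/2)
  seg 3: down by d6 = 481/40 → (15/8, 2059/40)
  seg 4: up by d1 = 11/4 → (15/8, 2169/40)
  seg 5: left by d3 = 1/2 → (11/8, 2169/40)

d4 = 127/2
d5 = 15/8
d6 = 481/40
d7 = 10
d8 = 9679/40
d9 = -243/4
endpoint = (11/8, 2169/40)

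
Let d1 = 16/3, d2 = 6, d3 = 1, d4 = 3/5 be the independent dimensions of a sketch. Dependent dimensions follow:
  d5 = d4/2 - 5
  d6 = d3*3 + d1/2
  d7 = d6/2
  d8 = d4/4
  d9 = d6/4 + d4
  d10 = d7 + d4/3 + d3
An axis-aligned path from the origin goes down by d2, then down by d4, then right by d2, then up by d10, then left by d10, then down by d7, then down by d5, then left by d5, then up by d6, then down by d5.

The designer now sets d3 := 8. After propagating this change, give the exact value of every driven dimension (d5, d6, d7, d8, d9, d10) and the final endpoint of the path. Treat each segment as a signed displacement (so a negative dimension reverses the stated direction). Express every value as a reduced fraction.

d5 = -47/10
d6 = 80/3
d7 = 40/3
d8 = 3/20
d9 = 109/15
d10 = 323/15
endpoint = (-65/6, 113/3)

Apply edit: d3 := 8
  d5 = d4/2 - 5 = -47/10
  d6 = d3*3 + d1/2 = 80/3
  d7 = d6/2 = 40/3
  d8 = d4/4 = 3/20
  d9 = d6/4 + d4 = 109/15
  d10 = d7 + d4/3 + d3 = 323/15
Walk from origin (0, 0):
  seg 1: down by d2 = 6 → (0, -6)
  seg 2: down by d4 = 3/5 → (0, -33/5)
  seg 3: right by d2 = 6 → (6, -33/5)
  seg 4: up by d10 = 323/15 → (6, 224/15)
  seg 5: left by d10 = 323/15 → (-233/15, 224/15)
  seg 6: down by d7 = 40/3 → (-233/15, 8/5)
  seg 7: down by d5 = -47/10 → (-233/15, 63/10)
  seg 8: left by d5 = -47/10 → (-65/6, 63/10)
  seg 9: up by d6 = 80/3 → (-65/6, 989/30)
  seg 10: down by d5 = -47/10 → (-65/6, 113/3)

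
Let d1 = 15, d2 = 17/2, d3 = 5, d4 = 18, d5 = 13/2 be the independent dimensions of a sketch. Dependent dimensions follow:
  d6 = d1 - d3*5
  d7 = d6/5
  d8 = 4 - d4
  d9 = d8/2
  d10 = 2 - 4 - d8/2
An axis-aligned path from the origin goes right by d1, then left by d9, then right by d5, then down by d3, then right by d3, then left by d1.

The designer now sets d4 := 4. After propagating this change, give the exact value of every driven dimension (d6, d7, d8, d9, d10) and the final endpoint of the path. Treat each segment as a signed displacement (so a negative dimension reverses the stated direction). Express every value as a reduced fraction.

d6 = -10
d7 = -2
d8 = 0
d9 = 0
d10 = -2
endpoint = (23/2, -5)

Apply edit: d4 := 4
  d6 = d1 - d3*5 = -10
  d7 = d6/5 = -2
  d8 = 4 - d4 = 0
  d9 = d8/2 = 0
  d10 = 2 - 4 - d8/2 = -2
Walk from origin (0, 0):
  seg 1: right by d1 = 15 → (15, 0)
  seg 2: left by d9 = 0 → (15, 0)
  seg 3: right by d5 = 13/2 → (43/2, 0)
  seg 4: down by d3 = 5 → (43/2, -5)
  seg 5: right by d3 = 5 → (53/2, -5)
  seg 6: left by d1 = 15 → (23/2, -5)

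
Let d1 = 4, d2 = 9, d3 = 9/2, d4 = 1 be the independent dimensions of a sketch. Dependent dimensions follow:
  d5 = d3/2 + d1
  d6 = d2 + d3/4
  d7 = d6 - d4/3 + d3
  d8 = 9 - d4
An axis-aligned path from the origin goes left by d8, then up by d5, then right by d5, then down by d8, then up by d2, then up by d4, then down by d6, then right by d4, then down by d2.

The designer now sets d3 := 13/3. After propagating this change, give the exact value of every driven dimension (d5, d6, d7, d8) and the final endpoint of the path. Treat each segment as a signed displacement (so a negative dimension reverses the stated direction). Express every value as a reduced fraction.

d5 = 37/6
d6 = 121/12
d7 = 169/12
d8 = 8
endpoint = (-5/6, -131/12)

Apply edit: d3 := 13/3
  d5 = d3/2 + d1 = 37/6
  d6 = d2 + d3/4 = 121/12
  d7 = d6 - d4/3 + d3 = 169/12
  d8 = 9 - d4 = 8
Walk from origin (0, 0):
  seg 1: left by d8 = 8 → (-8, 0)
  seg 2: up by d5 = 37/6 → (-8, 37/6)
  seg 3: right by d5 = 37/6 → (-11/6, 37/6)
  seg 4: down by d8 = 8 → (-11/6, -11/6)
  seg 5: up by d2 = 9 → (-11/6, 43/6)
  seg 6: up by d4 = 1 → (-11/6, 49/6)
  seg 7: down by d6 = 121/12 → (-11/6, -23/12)
  seg 8: right by d4 = 1 → (-5/6, -23/12)
  seg 9: down by d2 = 9 → (-5/6, -131/12)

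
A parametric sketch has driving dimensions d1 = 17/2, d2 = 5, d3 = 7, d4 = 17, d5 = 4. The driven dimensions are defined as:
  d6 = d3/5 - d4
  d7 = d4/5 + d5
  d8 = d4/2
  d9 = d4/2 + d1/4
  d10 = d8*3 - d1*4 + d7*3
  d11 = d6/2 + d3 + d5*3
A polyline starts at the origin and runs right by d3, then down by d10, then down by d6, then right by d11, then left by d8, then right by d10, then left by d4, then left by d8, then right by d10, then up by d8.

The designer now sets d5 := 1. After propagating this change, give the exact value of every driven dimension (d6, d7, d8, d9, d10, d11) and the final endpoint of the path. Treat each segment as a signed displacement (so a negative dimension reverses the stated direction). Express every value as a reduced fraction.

Apply edit: d5 := 1
  d6 = d3/5 - d4 = -78/5
  d7 = d4/5 + d5 = 22/5
  d8 = d4/2 = 17/2
  d9 = d4/2 + d1/4 = 85/8
  d10 = d8*3 - d1*4 + d7*3 = 47/10
  d11 = d6/2 + d3 + d5*3 = 11/5
Walk from origin (0, 0):
  seg 1: right by d3 = 7 → (7, 0)
  seg 2: down by d10 = 47/10 → (7, -47/10)
  seg 3: down by d6 = -78/5 → (7, 109/10)
  seg 4: right by d11 = 11/5 → (46/5, 109/10)
  seg 5: left by d8 = 17/2 → (7/10, 109/10)
  seg 6: right by d10 = 47/10 → (27/5, 109/10)
  seg 7: left by d4 = 17 → (-58/5, 109/10)
  seg 8: left by d8 = 17/2 → (-201/10, 109/10)
  seg 9: right by d10 = 47/10 → (-77/5, 109/10)
  seg 10: up by d8 = 17/2 → (-77/5, 97/5)

d6 = -78/5
d7 = 22/5
d8 = 17/2
d9 = 85/8
d10 = 47/10
d11 = 11/5
endpoint = (-77/5, 97/5)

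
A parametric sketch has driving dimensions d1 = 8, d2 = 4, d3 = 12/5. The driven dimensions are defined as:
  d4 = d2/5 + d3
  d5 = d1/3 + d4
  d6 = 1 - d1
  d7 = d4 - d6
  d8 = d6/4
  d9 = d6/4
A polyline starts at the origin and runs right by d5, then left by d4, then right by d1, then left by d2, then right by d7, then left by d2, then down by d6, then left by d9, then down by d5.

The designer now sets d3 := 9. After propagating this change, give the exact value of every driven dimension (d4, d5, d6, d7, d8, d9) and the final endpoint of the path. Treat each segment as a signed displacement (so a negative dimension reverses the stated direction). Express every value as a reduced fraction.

Apply edit: d3 := 9
  d4 = d2/5 + d3 = 49/5
  d5 = d1/3 + d4 = 187/15
  d6 = 1 - d1 = -7
  d7 = d4 - d6 = 84/5
  d8 = d6/4 = -7/4
  d9 = d6/4 = -7/4
Walk from origin (0, 0):
  seg 1: right by d5 = 187/15 → (187/15, 0)
  seg 2: left by d4 = 49/5 → (8/3, 0)
  seg 3: right by d1 = 8 → (32/3, 0)
  seg 4: left by d2 = 4 → (20/3, 0)
  seg 5: right by d7 = 84/5 → (352/15, 0)
  seg 6: left by d2 = 4 → (292/15, 0)
  seg 7: down by d6 = -7 → (292/15, 7)
  seg 8: left by d9 = -7/4 → (1273/60, 7)
  seg 9: down by d5 = 187/15 → (1273/60, -82/15)

d4 = 49/5
d5 = 187/15
d6 = -7
d7 = 84/5
d8 = -7/4
d9 = -7/4
endpoint = (1273/60, -82/15)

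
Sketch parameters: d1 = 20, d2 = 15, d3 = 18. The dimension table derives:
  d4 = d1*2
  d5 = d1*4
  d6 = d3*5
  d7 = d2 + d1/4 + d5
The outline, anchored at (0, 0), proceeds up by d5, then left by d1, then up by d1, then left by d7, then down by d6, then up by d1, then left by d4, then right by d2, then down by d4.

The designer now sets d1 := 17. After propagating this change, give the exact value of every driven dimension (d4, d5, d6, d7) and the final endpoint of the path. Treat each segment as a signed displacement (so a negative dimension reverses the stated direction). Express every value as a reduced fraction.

Apply edit: d1 := 17
  d4 = d1*2 = 34
  d5 = d1*4 = 68
  d6 = d3*5 = 90
  d7 = d2 + d1/4 + d5 = 349/4
Walk from origin (0, 0):
  seg 1: up by d5 = 68 → (0, 68)
  seg 2: left by d1 = 17 → (-17, 68)
  seg 3: up by d1 = 17 → (-17, 85)
  seg 4: left by d7 = 349/4 → (-417/4, 85)
  seg 5: down by d6 = 90 → (-417/4, -5)
  seg 6: up by d1 = 17 → (-417/4, 12)
  seg 7: left by d4 = 34 → (-553/4, 12)
  seg 8: right by d2 = 15 → (-493/4, 12)
  seg 9: down by d4 = 34 → (-493/4, -22)

d4 = 34
d5 = 68
d6 = 90
d7 = 349/4
endpoint = (-493/4, -22)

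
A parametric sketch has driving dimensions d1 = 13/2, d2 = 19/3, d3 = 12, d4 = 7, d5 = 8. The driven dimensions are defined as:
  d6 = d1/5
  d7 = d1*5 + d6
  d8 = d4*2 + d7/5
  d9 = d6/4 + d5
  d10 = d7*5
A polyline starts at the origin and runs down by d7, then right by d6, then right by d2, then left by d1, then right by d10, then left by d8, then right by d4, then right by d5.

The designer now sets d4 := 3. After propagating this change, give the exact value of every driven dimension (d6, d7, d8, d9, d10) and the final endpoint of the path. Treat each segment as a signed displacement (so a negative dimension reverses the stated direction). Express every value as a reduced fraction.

Apply edit: d4 := 3
  d6 = d1/5 = 13/10
  d7 = d1*5 + d6 = 169/5
  d8 = d4*2 + d7/5 = 319/25
  d9 = d6/4 + d5 = 333/40
  d10 = d7*5 = 169
Walk from origin (0, 0):
  seg 1: down by d7 = 169/5 → (0, -169/5)
  seg 2: right by d6 = 13/10 → (13/10, -169/5)
  seg 3: right by d2 = 19/3 → (229/30, -169/5)
  seg 4: left by d1 = 13/2 → (17/15, -169/5)
  seg 5: right by d10 = 169 → (2552/15, -169/5)
  seg 6: left by d8 = 319/25 → (11803/75, -169/5)
  seg 7: right by d4 = 3 → (12028/75, -169/5)
  seg 8: right by d5 = 8 → (12628/75, -169/5)

d6 = 13/10
d7 = 169/5
d8 = 319/25
d9 = 333/40
d10 = 169
endpoint = (12628/75, -169/5)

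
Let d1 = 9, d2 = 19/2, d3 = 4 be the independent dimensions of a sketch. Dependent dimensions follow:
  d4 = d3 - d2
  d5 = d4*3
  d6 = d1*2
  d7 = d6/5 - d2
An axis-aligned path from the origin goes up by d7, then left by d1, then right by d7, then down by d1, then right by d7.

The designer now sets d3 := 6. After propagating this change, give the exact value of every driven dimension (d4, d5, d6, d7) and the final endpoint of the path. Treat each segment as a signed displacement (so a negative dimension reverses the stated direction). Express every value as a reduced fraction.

d4 = -7/2
d5 = -21/2
d6 = 18
d7 = -59/10
endpoint = (-104/5, -149/10)

Apply edit: d3 := 6
  d4 = d3 - d2 = -7/2
  d5 = d4*3 = -21/2
  d6 = d1*2 = 18
  d7 = d6/5 - d2 = -59/10
Walk from origin (0, 0):
  seg 1: up by d7 = -59/10 → (0, -59/10)
  seg 2: left by d1 = 9 → (-9, -59/10)
  seg 3: right by d7 = -59/10 → (-149/10, -59/10)
  seg 4: down by d1 = 9 → (-149/10, -149/10)
  seg 5: right by d7 = -59/10 → (-104/5, -149/10)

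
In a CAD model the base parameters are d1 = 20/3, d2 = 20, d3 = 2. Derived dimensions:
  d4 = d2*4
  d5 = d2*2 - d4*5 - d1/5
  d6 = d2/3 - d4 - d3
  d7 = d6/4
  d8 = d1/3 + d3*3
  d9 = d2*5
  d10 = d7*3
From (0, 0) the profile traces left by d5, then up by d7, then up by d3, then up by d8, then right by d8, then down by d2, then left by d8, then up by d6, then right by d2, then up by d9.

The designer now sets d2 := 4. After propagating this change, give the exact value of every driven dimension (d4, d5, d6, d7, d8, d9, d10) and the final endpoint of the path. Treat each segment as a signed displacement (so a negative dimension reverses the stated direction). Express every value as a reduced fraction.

Apply edit: d2 := 4
  d4 = d2*4 = 16
  d5 = d2*2 - d4*5 - d1/5 = -220/3
  d6 = d2/3 - d4 - d3 = -50/3
  d7 = d6/4 = -25/6
  d8 = d1/3 + d3*3 = 74/9
  d9 = d2*5 = 20
  d10 = d7*3 = -25/2
Walk from origin (0, 0):
  seg 1: left by d5 = -220/3 → (220/3, 0)
  seg 2: up by d7 = -25/6 → (220/3, -25/6)
  seg 3: up by d3 = 2 → (220/3, -13/6)
  seg 4: up by d8 = 74/9 → (220/3, 109/18)
  seg 5: right by d8 = 74/9 → (734/9, 109/18)
  seg 6: down by d2 = 4 → (734/9, 37/18)
  seg 7: left by d8 = 74/9 → (220/3, 37/18)
  seg 8: up by d6 = -50/3 → (220/3, -263/18)
  seg 9: right by d2 = 4 → (232/3, -263/18)
  seg 10: up by d9 = 20 → (232/3, 97/18)

d4 = 16
d5 = -220/3
d6 = -50/3
d7 = -25/6
d8 = 74/9
d9 = 20
d10 = -25/2
endpoint = (232/3, 97/18)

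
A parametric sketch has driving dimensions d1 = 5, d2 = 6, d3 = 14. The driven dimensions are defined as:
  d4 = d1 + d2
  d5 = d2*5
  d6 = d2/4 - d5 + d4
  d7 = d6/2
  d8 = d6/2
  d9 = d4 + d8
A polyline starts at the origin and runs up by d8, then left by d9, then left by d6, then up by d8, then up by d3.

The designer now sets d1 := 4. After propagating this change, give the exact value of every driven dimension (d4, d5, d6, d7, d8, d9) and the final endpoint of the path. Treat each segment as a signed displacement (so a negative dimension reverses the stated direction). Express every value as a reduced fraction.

Apply edit: d1 := 4
  d4 = d1 + d2 = 10
  d5 = d2*5 = 30
  d6 = d2/4 - d5 + d4 = -37/2
  d7 = d6/2 = -37/4
  d8 = d6/2 = -37/4
  d9 = d4 + d8 = 3/4
Walk from origin (0, 0):
  seg 1: up by d8 = -37/4 → (0, -37/4)
  seg 2: left by d9 = 3/4 → (-3/4, -37/4)
  seg 3: left by d6 = -37/2 → (71/4, -37/4)
  seg 4: up by d8 = -37/4 → (71/4, -37/2)
  seg 5: up by d3 = 14 → (71/4, -9/2)

d4 = 10
d5 = 30
d6 = -37/2
d7 = -37/4
d8 = -37/4
d9 = 3/4
endpoint = (71/4, -9/2)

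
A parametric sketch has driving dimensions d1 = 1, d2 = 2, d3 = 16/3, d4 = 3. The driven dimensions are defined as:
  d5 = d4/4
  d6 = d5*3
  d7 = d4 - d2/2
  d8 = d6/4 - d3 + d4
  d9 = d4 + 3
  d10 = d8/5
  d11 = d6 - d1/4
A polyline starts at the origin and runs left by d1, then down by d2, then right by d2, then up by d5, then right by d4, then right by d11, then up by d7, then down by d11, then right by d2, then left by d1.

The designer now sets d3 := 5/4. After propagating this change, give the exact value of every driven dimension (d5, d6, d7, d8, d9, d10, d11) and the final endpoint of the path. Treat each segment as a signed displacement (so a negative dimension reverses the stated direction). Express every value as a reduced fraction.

d5 = 3/4
d6 = 9/4
d7 = 2
d8 = 37/16
d9 = 6
d10 = 37/80
d11 = 2
endpoint = (7, -5/4)

Apply edit: d3 := 5/4
  d5 = d4/4 = 3/4
  d6 = d5*3 = 9/4
  d7 = d4 - d2/2 = 2
  d8 = d6/4 - d3 + d4 = 37/16
  d9 = d4 + 3 = 6
  d10 = d8/5 = 37/80
  d11 = d6 - d1/4 = 2
Walk from origin (0, 0):
  seg 1: left by d1 = 1 → (-1, 0)
  seg 2: down by d2 = 2 → (-1, -2)
  seg 3: right by d2 = 2 → (1, -2)
  seg 4: up by d5 = 3/4 → (1, -5/4)
  seg 5: right by d4 = 3 → (4, -5/4)
  seg 6: right by d11 = 2 → (6, -5/4)
  seg 7: up by d7 = 2 → (6, 3/4)
  seg 8: down by d11 = 2 → (6, -5/4)
  seg 9: right by d2 = 2 → (8, -5/4)
  seg 10: left by d1 = 1 → (7, -5/4)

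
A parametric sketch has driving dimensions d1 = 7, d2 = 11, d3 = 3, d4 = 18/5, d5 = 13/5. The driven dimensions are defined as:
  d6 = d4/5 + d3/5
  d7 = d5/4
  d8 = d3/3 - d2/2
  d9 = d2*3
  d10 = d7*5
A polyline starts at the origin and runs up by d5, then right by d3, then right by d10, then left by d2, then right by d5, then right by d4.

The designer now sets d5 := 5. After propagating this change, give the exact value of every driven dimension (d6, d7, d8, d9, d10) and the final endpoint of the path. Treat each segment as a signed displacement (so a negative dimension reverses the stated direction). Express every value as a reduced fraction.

Apply edit: d5 := 5
  d6 = d4/5 + d3/5 = 33/25
  d7 = d5/4 = 5/4
  d8 = d3/3 - d2/2 = -9/2
  d9 = d2*3 = 33
  d10 = d7*5 = 25/4
Walk from origin (0, 0):
  seg 1: up by d5 = 5 → (0, 5)
  seg 2: right by d3 = 3 → (3, 5)
  seg 3: right by d10 = 25/4 → (37/4, 5)
  seg 4: left by d2 = 11 → (-7/4, 5)
  seg 5: right by d5 = 5 → (13/4, 5)
  seg 6: right by d4 = 18/5 → (137/20, 5)

d6 = 33/25
d7 = 5/4
d8 = -9/2
d9 = 33
d10 = 25/4
endpoint = (137/20, 5)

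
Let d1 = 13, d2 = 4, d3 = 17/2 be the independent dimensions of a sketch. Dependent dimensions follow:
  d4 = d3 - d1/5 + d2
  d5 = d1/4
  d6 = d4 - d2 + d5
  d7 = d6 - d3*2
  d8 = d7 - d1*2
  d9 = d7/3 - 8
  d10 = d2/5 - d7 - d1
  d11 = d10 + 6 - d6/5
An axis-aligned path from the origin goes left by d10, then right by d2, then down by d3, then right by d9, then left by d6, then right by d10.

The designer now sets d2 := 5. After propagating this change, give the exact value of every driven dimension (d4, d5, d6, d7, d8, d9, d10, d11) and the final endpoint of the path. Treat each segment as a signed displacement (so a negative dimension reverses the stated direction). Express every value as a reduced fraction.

d4 = 109/10
d5 = 13/4
d6 = 183/20
d7 = -157/20
d8 = -677/20
d9 = -637/60
d10 = -83/20
d11 = 1/50
endpoint = (-443/30, -17/2)

Apply edit: d2 := 5
  d4 = d3 - d1/5 + d2 = 109/10
  d5 = d1/4 = 13/4
  d6 = d4 - d2 + d5 = 183/20
  d7 = d6 - d3*2 = -157/20
  d8 = d7 - d1*2 = -677/20
  d9 = d7/3 - 8 = -637/60
  d10 = d2/5 - d7 - d1 = -83/20
  d11 = d10 + 6 - d6/5 = 1/50
Walk from origin (0, 0):
  seg 1: left by d10 = -83/20 → (83/20, 0)
  seg 2: right by d2 = 5 → (183/20, 0)
  seg 3: down by d3 = 17/2 → (183/20, -17/2)
  seg 4: right by d9 = -637/60 → (-22/15, -17/2)
  seg 5: left by d6 = 183/20 → (-637/60, -17/2)
  seg 6: right by d10 = -83/20 → (-443/30, -17/2)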